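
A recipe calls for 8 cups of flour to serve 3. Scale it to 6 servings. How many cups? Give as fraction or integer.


Original: 8 cups for 3 servings
Target servings = 6
Scaling factor = 6/3
New amount = 8 * 6/3
= 48/3
= 16 cups

16


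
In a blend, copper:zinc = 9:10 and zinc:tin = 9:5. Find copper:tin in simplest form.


Given a:b = 9:10 and b:c = 9:5
Make b consistent. Multiply first ratio by 9: a:b = 81:90
Multiply second ratio by 10: b:c = 90:50
Now b = 90 in both, so a:b:c = 81:90:50
Therefore a:c = 81:50
Simplify by GCD: a:c = 81:50

81:50


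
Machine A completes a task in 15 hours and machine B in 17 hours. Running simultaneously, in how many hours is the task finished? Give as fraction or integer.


Rate of A = 1/15 job per hour
Rate of B = 1/17 job per hour
Combined rate = 1/15 + 1/17
Find common denominator: (17 + 15)/(15*17) = 32/255
Combined rate = 32/255 job per hour
Time together = 1 / (32/255) = 255/32 hours

255/32


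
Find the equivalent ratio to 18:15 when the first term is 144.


Original ratio: 18:15
First term target: 144
Scale factor = 144 / 18 = 8
Multiply second term: 15 * 8 = 120
Equivalent ratio = 144:120

144:120


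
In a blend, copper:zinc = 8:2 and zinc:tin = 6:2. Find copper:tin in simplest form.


Given a:b = 8:2 and b:c = 6:2
Make b consistent. Multiply first ratio by 6: a:b = 48:12
Multiply second ratio by 2: b:c = 12:4
Now b = 12 in both, so a:b:c = 48:12:4
Therefore a:c = 48:4
Simplify by GCD: a:c = 12:1

12:1


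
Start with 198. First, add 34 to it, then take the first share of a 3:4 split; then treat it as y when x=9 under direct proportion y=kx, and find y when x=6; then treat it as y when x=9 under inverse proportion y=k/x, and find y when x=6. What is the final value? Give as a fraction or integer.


Start with 198.
Step 1: Add 34: 198+34=232; split 3:4 first = 232*3/7 = 696/7
Step 2: Direct prop: k = (696/7)/9; new y = k*6 = 696/7*6/9 = 464/7
Step 3: Inverse prop: k = (464/7)*9; new y = k/6 = 464/7*9/6 = 696/7
Final result = 696/7

696/7


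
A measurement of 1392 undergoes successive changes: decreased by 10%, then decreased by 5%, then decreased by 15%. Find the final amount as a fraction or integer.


Start: 1392
Step 1: decrease by 10% => multiply by 90/100
  1392 * 90/100 = 6264/5
Step 2: decrease by 5% => multiply by 95/100
  6264/5 * 95/100 = 29754/25
Step 3: decrease by 15% => multiply by 85/100
  29754/25 * 85/100 = 252909/250
Final value = 252909/250

252909/250


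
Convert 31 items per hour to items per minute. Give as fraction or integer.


Converting from per hour to per minute
Rate = 31 items per hour
Divide by 60: 31/60
= 31/60 items per minute

31/60


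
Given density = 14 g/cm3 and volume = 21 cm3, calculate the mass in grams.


Using mass = density * volume
Density = 14 g/cm3
Volume = 21 cm3
Mass = 14 * 21
= 294 g

294


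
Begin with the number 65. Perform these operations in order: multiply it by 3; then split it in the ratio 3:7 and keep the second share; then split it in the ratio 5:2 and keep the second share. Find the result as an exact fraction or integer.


Start with 65.
Step 1: Multiply by 3: 65 * 3 = 195
Step 2: Split 3:7, second share = 195 * 7/10 = 273/2
Step 3: Split 5:2, second share = 273/2 * 2/7 = 39
Final result = 39

39


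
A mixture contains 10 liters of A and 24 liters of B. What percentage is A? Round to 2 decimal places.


Volume of A = 10 L
Volume of B = 24 L
Total volume = 10 + 24 = 34 L
Percentage of A = (10/34) * 100
= 29.41%

29.41


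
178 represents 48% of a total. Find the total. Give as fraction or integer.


Given: 178 is 48% of the whole
Set up: 178 = 48/100 * whole
whole = 178 * 100 / 48
whole = 17800 / 48
whole = 2225/6

2225/6


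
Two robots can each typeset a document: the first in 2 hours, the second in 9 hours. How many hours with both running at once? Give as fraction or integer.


Rate of A = 1/2 job per hour
Rate of B = 1/9 job per hour
Combined rate = 1/2 + 1/9
Find common denominator: (9 + 2)/(2*9) = 11/18
Combined rate = 11/18 job per hour
Time together = 1 / (11/18) = 18/11 hours

18/11


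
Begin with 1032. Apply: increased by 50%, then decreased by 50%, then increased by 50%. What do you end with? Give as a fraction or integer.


Start: 1032
Step 1: increase by 50% => multiply by 150/100
  1032 * 150/100 = 1548
Step 2: decrease by 50% => multiply by 50/100
  1548 * 50/100 = 774
Step 3: increase by 50% => multiply by 150/100
  774 * 150/100 = 1161
Final value = 1161

1161


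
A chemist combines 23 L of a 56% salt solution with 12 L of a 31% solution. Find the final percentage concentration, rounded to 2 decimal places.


Solute in mixture 1 = 56% of 23 L = 23*56/100 = 322/25 L
Solute in mixture 2 = 31% of 12 L = 12*31/100 = 93/25 L
Total solute = 322/25 + 93/25 = 83/5 L
Total volume = 23 + 12 = 35 L
Final concentration = 83/5/35 * 100 = 47.43%

47.43


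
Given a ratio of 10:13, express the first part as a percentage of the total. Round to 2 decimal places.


Total parts = 10 + 13 = 23
First part fraction = 10/23
Percentage = (10/23) * 100
= 0.434783 * 100
= 43.48%

43.48


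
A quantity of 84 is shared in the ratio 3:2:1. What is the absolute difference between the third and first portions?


Total parts = 3 + 2 + 1 = 6
Value per part = 84 / 6 = 14
Shares: 3*14=42, 2*14=28, 1*14=14
Third share = 14, first share = 42
Difference = |14 - 42| = 28

28


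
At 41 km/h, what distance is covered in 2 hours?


Using distance = speed * time
Speed = 41 km/h
Time = 2 hours
Distance = 41 * 2
= 82 km

82


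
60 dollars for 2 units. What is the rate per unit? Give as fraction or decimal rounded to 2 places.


Total dollars = 60
Number of units = 2
Unit rate = 60 / 2
= 30 dollars per unit

30


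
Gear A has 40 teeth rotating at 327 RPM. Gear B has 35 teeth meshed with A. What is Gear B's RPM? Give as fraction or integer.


Gear ratio: teeth_A * RPM_A = teeth_B * RPM_B
40 * 327 = 35 * RPM_B
13080 = 35 * RPM_B
RPM_B = 13080 / 35
RPM_B = 2616/7

2616/7


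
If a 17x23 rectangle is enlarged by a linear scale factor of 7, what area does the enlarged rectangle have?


Original dimensions: 17 x 23
Enlargement factor = 7
New width = 17 * 7 = 119
New height = 23 * 7 = 161
New area = 119 * 161 = 19159

19159


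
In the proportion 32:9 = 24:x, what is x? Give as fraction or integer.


Setting up: 32/9 = 24/x
Cross multiply: 32 * x = 9 * 24
32x = 216
x = 216/32
x = 27/4

27/4


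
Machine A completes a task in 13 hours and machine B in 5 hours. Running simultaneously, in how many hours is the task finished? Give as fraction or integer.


Rate of A = 1/13 job per hour
Rate of B = 1/5 job per hour
Combined rate = 1/13 + 1/5
Find common denominator: (5 + 13)/(13*5) = 18/65
Combined rate = 18/65 job per hour
Time together = 1 / (18/65) = 65/18 hours

65/18


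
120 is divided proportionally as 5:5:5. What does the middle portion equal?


Ratio = 5:5:5
Total parts = 5 + 5 + 5 = 15
Value per part = 120 / 15 = 8
First share = 5 * 8 = 40
Middle share = 5 * 8 = 40
Third share = 5 * 8 = 40

40


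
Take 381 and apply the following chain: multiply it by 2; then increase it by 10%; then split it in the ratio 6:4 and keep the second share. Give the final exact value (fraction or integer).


Start with 381.
Step 1: Multiply by 2: 381 * 2 = 762
Step 2: Increase by 10%: 762 * 110/100 = 4191/5
Step 3: Split 6:4, second share = 4191/5 * 4/10 = 8382/25
Final result = 8382/25

8382/25


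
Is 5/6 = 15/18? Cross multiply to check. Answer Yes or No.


Cross multiply to check 5/6 = 15/18
Left cross product: 5 * 18 = 90
Right cross product: 6 * 15 = 90
90 = 90
Equal, so proportions match => Yes

Yes


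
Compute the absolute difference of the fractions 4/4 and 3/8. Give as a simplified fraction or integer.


Simplify: 4/4 = 1 and 3/8 = 3/8
Find common denominator: LCD = 8
Convert: 8/8 and 3/8
Difference = |8 - 3|/8 = 5/8
Simplified = 5/8

5/8


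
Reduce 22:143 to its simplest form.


Find GCD(22, 143)
GCD = 11
Divide both by 11: 22/11 = 2, 143/11 = 13
Simplified ratio = 2:13

2:13


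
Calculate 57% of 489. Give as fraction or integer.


Compute 57% of 489
Convert percentage: 57% = 57/100
Multiply: 489 * 57/100
= 27873/100
= 27873/100

27873/100


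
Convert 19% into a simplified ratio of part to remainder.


Part = 19%, Remainder = 81%
Ratio = 19:81
GCD(19, 81) = 1
Simplify: 19:81 = 19:81

19:81


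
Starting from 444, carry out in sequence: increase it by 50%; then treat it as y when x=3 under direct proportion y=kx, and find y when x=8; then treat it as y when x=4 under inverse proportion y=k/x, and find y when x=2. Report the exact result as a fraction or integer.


Start with 444.
Step 1: Increase by 50%: 444 * 150/100 = 666
Step 2: Direct prop: k = (666)/3; new y = k*8 = 666*8/3 = 1776
Step 3: Inverse prop: k = (1776)*4; new y = k/2 = 1776*4/2 = 3552
Final result = 3552

3552


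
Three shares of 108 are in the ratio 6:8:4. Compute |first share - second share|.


Total parts = 6 + 8 + 4 = 18
Value per part = 108 / 18 = 6
Shares: 6*6=36, 8*6=48, 4*6=24
First share = 36, second share = 48
Difference = |36 - 48| = 12

12


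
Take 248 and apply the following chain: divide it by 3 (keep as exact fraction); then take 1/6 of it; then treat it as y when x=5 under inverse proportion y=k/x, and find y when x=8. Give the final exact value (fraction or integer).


Start with 248.
Step 1: Divide by 3: 248 / 3 = 248/3
Step 2: Take 1/6: 248/3 * 1/6 = 124/9
Step 3: Inverse prop: k = (124/9)*5; new y = k/8 = 124/9*5/8 = 155/18
Final result = 155/18

155/18


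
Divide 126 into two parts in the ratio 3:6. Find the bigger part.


Total parts = 3 + 6 = 9
Value per part = 126 / 9 = 14
First share = 3 * 14 = 42
Second share = 6 * 14 = 84
Larger share = 84

84


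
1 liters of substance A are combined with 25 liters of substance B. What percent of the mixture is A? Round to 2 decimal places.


Volume of A = 1 L
Volume of B = 25 L
Total volume = 1 + 25 = 26 L
Percentage of A = (1/26) * 100
= 3.85%

3.85


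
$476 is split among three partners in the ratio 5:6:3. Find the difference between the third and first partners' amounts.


Total parts = 5 + 6 + 3 = 14
Value per part = 476 / 14 = 34
Shares: 5*34=170, 6*34=204, 3*34=102
Third share = 102, first share = 170
Difference = |102 - 170| = 68

68


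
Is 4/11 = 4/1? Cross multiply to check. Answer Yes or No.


Cross multiply to check 4/11 = 4/1
Left cross product: 4 * 1 = 4
Right cross product: 11 * 4 = 44
4 != 44
Not equal, so proportions differ => No

No


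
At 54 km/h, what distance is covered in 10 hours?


Using distance = speed * time
Speed = 54 km/h
Time = 10 hours
Distance = 54 * 10
= 540 km

540


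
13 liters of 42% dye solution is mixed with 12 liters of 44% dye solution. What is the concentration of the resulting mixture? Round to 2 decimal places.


Solute in mixture 1 = 42% of 13 L = 13*42/100 = 273/50 L
Solute in mixture 2 = 44% of 12 L = 12*44/100 = 132/25 L
Total solute = 273/50 + 132/25 = 537/50 L
Total volume = 13 + 12 = 25 L
Final concentration = 537/50/25 * 100 = 42.96%

42.96


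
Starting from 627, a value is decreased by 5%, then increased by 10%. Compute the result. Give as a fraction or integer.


Start: 627
Step 1: decrease by 5% => multiply by 95/100
  627 * 95/100 = 11913/20
Step 2: increase by 10% => multiply by 110/100
  11913/20 * 110/100 = 131043/200
Final value = 131043/200

131043/200


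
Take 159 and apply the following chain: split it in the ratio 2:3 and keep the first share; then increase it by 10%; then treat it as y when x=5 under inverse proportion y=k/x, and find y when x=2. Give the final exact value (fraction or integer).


Start with 159.
Step 1: Split 2:3, first share = 159 * 2/5 = 318/5
Step 2: Increase by 10%: 318/5 * 110/100 = 1749/25
Step 3: Inverse prop: k = (1749/25)*5; new y = k/2 = 1749/25*5/2 = 1749/10
Final result = 1749/10

1749/10


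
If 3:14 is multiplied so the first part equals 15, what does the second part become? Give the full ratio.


Original ratio: 3:14
First term target: 15
Scale factor = 15 / 3 = 5
Multiply second term: 14 * 5 = 70
Equivalent ratio = 15:70

15:70


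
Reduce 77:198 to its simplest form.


Find GCD(77, 198)
GCD = 11
Divide both by 11: 77/11 = 7, 198/11 = 18
Simplified ratio = 7:18

7:18


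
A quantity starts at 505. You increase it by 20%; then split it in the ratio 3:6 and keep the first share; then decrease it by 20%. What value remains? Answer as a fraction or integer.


Start with 505.
Step 1: Increase by 20%: 505 * 120/100 = 606
Step 2: Split 3:6, first share = 606 * 3/9 = 202
Step 3: Decrease by 20%: 202 * 80/100 = 808/5
Final result = 808/5

808/5


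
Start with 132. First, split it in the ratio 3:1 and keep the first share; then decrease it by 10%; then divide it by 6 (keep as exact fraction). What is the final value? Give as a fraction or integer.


Start with 132.
Step 1: Split 3:1, first share = 132 * 3/4 = 99
Step 2: Decrease by 10%: 99 * 90/100 = 891/10
Step 3: Divide by 6: 891/10 / 6 = 297/20
Final result = 297/20

297/20


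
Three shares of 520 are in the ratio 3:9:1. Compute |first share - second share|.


Total parts = 3 + 9 + 1 = 13
Value per part = 520 / 13 = 40
Shares: 3*40=120, 9*40=360, 1*40=40
First share = 120, second share = 360
Difference = |120 - 360| = 240

240


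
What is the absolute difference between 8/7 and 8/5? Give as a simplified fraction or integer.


Simplify: 8/7 = 8/7 and 8/5 = 8/5
Find common denominator: LCD = 35
Convert: 40/35 and 56/35
Difference = |40 - 56|/35 = 16/35
Simplified = 16/35

16/35


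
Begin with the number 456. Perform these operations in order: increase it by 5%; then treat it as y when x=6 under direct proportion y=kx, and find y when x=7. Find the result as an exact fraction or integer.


Start with 456.
Step 1: Increase by 5%: 456 * 105/100 = 2394/5
Step 2: Direct prop: k = (2394/5)/6; new y = k*7 = 2394/5*7/6 = 2793/5
Final result = 2793/5

2793/5


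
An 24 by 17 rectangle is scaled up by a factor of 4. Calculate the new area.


Original dimensions: 24 x 17
Enlargement factor = 4
New width = 24 * 4 = 96
New height = 17 * 4 = 68
New area = 96 * 68 = 6528

6528


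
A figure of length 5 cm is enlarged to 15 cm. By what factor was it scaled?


Original length = 5 cm
Scaled length = 15 cm
Scale factor = 15 / 5
= 3

3


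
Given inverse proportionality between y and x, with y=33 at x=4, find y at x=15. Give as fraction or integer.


Inverse proportion: y = k/x
Find k: k = 4 * 33 = 132
Compute y at x=15: y = 132/15
y = 44/5

44/5


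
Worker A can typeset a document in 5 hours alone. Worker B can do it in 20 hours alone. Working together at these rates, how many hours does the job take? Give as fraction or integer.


Rate of A = 1/5 job per hour
Rate of B = 1/20 job per hour
Combined rate = 1/5 + 1/20
Find common denominator: (20 + 5)/(5*20) = 25/100
Combined rate = 1/4 job per hour
Time together = 1 / (1/4) = 4 hours

4


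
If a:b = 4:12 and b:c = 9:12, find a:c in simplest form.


Given a:b = 4:12 and b:c = 9:12
Make b consistent. Multiply first ratio by 9: a:b = 36:108
Multiply second ratio by 12: b:c = 108:144
Now b = 108 in both, so a:b:c = 36:108:144
Therefore a:c = 36:144
Simplify by GCD: a:c = 1:4

1:4


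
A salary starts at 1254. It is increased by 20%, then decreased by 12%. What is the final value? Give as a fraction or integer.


Start: 1254
Step 1: increase by 20% => multiply by 120/100
  1254 * 120/100 = 7524/5
Step 2: decrease by 12% => multiply by 88/100
  7524/5 * 88/100 = 165528/125
Final value = 165528/125

165528/125


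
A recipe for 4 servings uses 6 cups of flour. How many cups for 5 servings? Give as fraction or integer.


Original: 6 cups for 4 servings
Target servings = 5
Scaling factor = 5/4
New amount = 6 * 5/4
= 30/4
= 15/2 cups

15/2


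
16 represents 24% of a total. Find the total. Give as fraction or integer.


Given: 16 is 24% of the whole
Set up: 16 = 24/100 * whole
whole = 16 * 100 / 24
whole = 1600 / 24
whole = 200/3

200/3


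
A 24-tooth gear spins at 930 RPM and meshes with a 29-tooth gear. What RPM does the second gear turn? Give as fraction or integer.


Gear ratio: teeth_A * RPM_A = teeth_B * RPM_B
24 * 930 = 29 * RPM_B
22320 = 29 * RPM_B
RPM_B = 22320 / 29
RPM_B = 22320/29

22320/29


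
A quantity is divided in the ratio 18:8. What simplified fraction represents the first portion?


Total parts = 18 + 8 = 26
First part fraction = 18/26
Simplify: 18/26 = 9/13

9/13


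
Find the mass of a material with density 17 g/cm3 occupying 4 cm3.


Using mass = density * volume
Density = 17 g/cm3
Volume = 4 cm3
Mass = 17 * 4
= 68 g

68


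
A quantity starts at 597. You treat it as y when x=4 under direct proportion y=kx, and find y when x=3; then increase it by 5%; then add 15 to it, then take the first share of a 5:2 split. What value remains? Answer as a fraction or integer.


Start with 597.
Step 1: Direct prop: k = (597)/4; new y = k*3 = 597*3/4 = 1791/4
Step 2: Increase by 5%: 1791/4 * 105/100 = 37611/80
Step 3: Add 15: 37611/80+15=38811/80; split 5:2 first = 38811/80*5/7 = 38811/112
Final result = 38811/112

38811/112


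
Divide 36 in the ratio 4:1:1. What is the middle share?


Ratio = 4:1:1
Total parts = 4 + 1 + 1 = 6
Value per part = 36 / 6 = 6
First share = 4 * 6 = 24
Middle share = 1 * 6 = 6
Third share = 1 * 6 = 6

6


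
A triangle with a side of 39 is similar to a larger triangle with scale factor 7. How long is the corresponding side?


Similar triangles have proportional sides
Scale factor = 7
Smaller side = 39
Corresponding larger side = 39 * 7
= 273

273


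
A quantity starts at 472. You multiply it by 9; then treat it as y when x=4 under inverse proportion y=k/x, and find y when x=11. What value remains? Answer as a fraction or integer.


Start with 472.
Step 1: Multiply by 9: 472 * 9 = 4248
Step 2: Inverse prop: k = (4248)*4; new y = k/11 = 4248*4/11 = 16992/11
Final result = 16992/11

16992/11


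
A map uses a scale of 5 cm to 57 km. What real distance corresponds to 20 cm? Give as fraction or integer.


Map scale: 5 cm = 57 km
Measured distance on map = 20 cm
Set up proportion: 20 * 57 / 5
= 1140 / 5
= 228 km

228


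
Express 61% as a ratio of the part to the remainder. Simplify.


Part = 61%, Remainder = 39%
Ratio = 61:39
GCD(61, 39) = 1
Simplify: 61:39 = 61:39

61:39


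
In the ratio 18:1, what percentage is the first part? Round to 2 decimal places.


Total parts = 18 + 1 = 19
First part fraction = 18/19
Percentage = (18/19) * 100
= 0.947368 * 100
= 94.74%

94.74


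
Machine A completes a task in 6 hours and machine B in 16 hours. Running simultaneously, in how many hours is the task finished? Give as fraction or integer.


Rate of A = 1/6 job per hour
Rate of B = 1/16 job per hour
Combined rate = 1/6 + 1/16
Find common denominator: (16 + 6)/(6*16) = 22/96
Combined rate = 11/48 job per hour
Time together = 1 / (11/48) = 48/11 hours

48/11


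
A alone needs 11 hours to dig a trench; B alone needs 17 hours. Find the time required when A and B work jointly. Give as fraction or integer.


Rate of A = 1/11 job per hour
Rate of B = 1/17 job per hour
Combined rate = 1/11 + 1/17
Find common denominator: (17 + 11)/(11*17) = 28/187
Combined rate = 28/187 job per hour
Time together = 1 / (28/187) = 187/28 hours

187/28


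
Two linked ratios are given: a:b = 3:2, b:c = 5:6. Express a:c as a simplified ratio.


Given a:b = 3:2 and b:c = 5:6
Make b consistent. Multiply first ratio by 5: a:b = 15:10
Multiply second ratio by 2: b:c = 10:12
Now b = 10 in both, so a:b:c = 15:10:12
Therefore a:c = 15:12
Simplify by GCD: a:c = 5:4

5:4


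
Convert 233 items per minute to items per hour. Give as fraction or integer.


Converting from per minute to per hour
Rate = 233 items per minute
Multiply by 60: 233 * 60
= 13980 items per hour

13980


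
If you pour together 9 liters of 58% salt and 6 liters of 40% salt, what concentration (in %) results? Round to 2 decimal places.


Solute in mixture 1 = 58% of 9 L = 9*58/100 = 261/50 L
Solute in mixture 2 = 40% of 6 L = 6*40/100 = 12/5 L
Total solute = 261/50 + 12/5 = 381/50 L
Total volume = 9 + 6 = 15 L
Final concentration = 381/50/15 * 100 = 50.80%

50.80


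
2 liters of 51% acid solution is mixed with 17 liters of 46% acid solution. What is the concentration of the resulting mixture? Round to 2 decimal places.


Solute in mixture 1 = 51% of 2 L = 2*51/100 = 51/50 L
Solute in mixture 2 = 46% of 17 L = 17*46/100 = 391/50 L
Total solute = 51/50 + 391/50 = 221/25 L
Total volume = 2 + 17 = 19 L
Final concentration = 221/25/19 * 100 = 46.53%

46.53


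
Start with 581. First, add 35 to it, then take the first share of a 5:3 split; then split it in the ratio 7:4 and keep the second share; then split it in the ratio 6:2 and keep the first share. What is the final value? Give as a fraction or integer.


Start with 581.
Step 1: Add 35: 581+35=616; split 5:3 first = 616*5/8 = 385
Step 2: Split 7:4, second share = 385 * 4/11 = 140
Step 3: Split 6:2, first share = 140 * 6/8 = 105
Final result = 105

105


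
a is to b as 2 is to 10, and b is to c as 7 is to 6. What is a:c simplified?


Given a:b = 2:10 and b:c = 7:6
Make b consistent. Multiply first ratio by 7: a:b = 14:70
Multiply second ratio by 10: b:c = 70:60
Now b = 70 in both, so a:b:c = 14:70:60
Therefore a:c = 14:60
Simplify by GCD: a:c = 7:30

7:30


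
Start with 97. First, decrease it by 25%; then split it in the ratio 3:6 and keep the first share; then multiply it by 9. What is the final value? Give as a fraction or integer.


Start with 97.
Step 1: Decrease by 25%: 97 * 75/100 = 291/4
Step 2: Split 3:6, first share = 291/4 * 3/9 = 97/4
Step 3: Multiply by 9: 97/4 * 9 = 873/4
Final result = 873/4

873/4


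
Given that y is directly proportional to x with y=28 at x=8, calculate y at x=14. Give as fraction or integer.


Direct proportion: y = kx
Find k: k = 28/8 = 7/2
Compute y at x=14: y = 7/2 * 14
y = 49

49


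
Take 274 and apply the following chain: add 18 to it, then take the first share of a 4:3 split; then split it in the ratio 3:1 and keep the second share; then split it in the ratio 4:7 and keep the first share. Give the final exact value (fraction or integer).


Start with 274.
Step 1: Add 18: 274+18=292; split 4:3 first = 292*4/7 = 1168/7
Step 2: Split 3:1, second share = 1168/7 * 1/4 = 292/7
Step 3: Split 4:7, first share = 292/7 * 4/11 = 1168/77
Final result = 1168/77

1168/77


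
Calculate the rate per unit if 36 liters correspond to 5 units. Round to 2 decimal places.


Total liters = 36
Number of units = 5
Unit rate = 36 / 5
= 7.20 liters per unit

7.20


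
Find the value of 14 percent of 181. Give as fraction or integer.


Compute 14% of 181
Convert percentage: 14% = 14/100
Multiply: 181 * 14/100
= 2534/100
= 1267/50

1267/50


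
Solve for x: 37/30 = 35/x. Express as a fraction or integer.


Setting up: 37/30 = 35/x
Cross multiply: 37 * x = 30 * 35
37x = 1050
x = 1050/37
x = 1050/37

1050/37


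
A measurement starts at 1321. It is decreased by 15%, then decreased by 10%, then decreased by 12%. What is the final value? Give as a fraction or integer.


Start: 1321
Step 1: decrease by 15% => multiply by 85/100
  1321 * 85/100 = 22457/20
Step 2: decrease by 10% => multiply by 90/100
  22457/20 * 90/100 = 202113/200
Step 3: decrease by 12% => multiply by 88/100
  202113/200 * 88/100 = 2223243/2500
Final value = 2223243/2500

2223243/2500


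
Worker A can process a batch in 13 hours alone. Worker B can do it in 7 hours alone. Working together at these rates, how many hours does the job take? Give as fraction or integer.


Rate of A = 1/13 job per hour
Rate of B = 1/7 job per hour
Combined rate = 1/13 + 1/7
Find common denominator: (7 + 13)/(13*7) = 20/91
Combined rate = 20/91 job per hour
Time together = 1 / (20/91) = 91/20 hours

91/20


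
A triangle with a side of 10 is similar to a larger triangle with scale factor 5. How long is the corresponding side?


Similar triangles have proportional sides
Scale factor = 5
Smaller side = 10
Corresponding larger side = 10 * 5
= 50

50


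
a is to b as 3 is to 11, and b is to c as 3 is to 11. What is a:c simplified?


Given a:b = 3:11 and b:c = 3:11
Make b consistent. Multiply first ratio by 3: a:b = 9:33
Multiply second ratio by 11: b:c = 33:121
Now b = 33 in both, so a:b:c = 9:33:121
Therefore a:c = 9:121
Simplify by GCD: a:c = 9:121

9:121


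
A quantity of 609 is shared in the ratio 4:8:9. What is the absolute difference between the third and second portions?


Total parts = 4 + 8 + 9 = 21
Value per part = 609 / 21 = 29
Shares: 4*29=116, 8*29=232, 9*29=261
Third share = 261, second share = 232
Difference = |261 - 232| = 29

29


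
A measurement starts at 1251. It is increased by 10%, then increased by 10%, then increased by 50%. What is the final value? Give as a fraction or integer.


Start: 1251
Step 1: increase by 10% => multiply by 110/100
  1251 * 110/100 = 13761/10
Step 2: increase by 10% => multiply by 110/100
  13761/10 * 110/100 = 151371/100
Step 3: increase by 50% => multiply by 150/100
  151371/100 * 150/100 = 454113/200
Final value = 454113/200

454113/200


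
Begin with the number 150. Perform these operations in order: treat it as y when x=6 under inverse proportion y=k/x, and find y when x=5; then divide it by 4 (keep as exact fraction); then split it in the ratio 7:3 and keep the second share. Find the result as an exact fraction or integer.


Start with 150.
Step 1: Inverse prop: k = (150)*6; new y = k/5 = 150*6/5 = 180
Step 2: Divide by 4: 180 / 4 = 45
Step 3: Split 7:3, second share = 45 * 3/10 = 27/2
Final result = 27/2

27/2


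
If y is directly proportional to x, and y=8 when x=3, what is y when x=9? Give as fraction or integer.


Direct proportion: y = kx
Find k: k = 8/3 = 8/3
Compute y at x=9: y = 8/3 * 9
y = 24

24


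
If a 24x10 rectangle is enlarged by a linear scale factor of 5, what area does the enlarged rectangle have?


Original dimensions: 24 x 10
Enlargement factor = 5
New width = 24 * 5 = 120
New height = 10 * 5 = 50
New area = 120 * 50 = 6000

6000


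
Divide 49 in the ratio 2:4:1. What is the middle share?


Ratio = 2:4:1
Total parts = 2 + 4 + 1 = 7
Value per part = 49 / 7 = 7
First share = 2 * 7 = 14
Middle share = 4 * 7 = 28
Third share = 1 * 7 = 7

28


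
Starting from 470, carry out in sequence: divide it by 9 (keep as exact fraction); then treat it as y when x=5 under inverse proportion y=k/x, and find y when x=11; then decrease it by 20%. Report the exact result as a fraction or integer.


Start with 470.
Step 1: Divide by 9: 470 / 9 = 470/9
Step 2: Inverse prop: k = (470/9)*5; new y = k/11 = 470/9*5/11 = 2350/99
Step 3: Decrease by 20%: 2350/99 * 80/100 = 1880/99
Final result = 1880/99

1880/99


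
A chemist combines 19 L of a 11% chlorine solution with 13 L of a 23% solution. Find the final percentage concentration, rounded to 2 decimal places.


Solute in mixture 1 = 11% of 19 L = 19*11/100 = 209/100 L
Solute in mixture 2 = 23% of 13 L = 13*23/100 = 299/100 L
Total solute = 209/100 + 299/100 = 127/25 L
Total volume = 19 + 13 = 32 L
Final concentration = 127/25/32 * 100 = 15.88%

15.88


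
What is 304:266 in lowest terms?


Find GCD(304, 266)
GCD = 38
Divide both by 38: 304/38 = 8, 266/38 = 7
Simplified ratio = 8:7

8:7


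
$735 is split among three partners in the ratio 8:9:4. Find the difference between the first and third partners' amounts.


Total parts = 8 + 9 + 4 = 21
Value per part = 735 / 21 = 35
Shares: 8*35=280, 9*35=315, 4*35=140
First share = 280, third share = 140
Difference = |280 - 140| = 140

140


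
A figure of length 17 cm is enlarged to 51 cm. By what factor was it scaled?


Original length = 17 cm
Scaled length = 51 cm
Scale factor = 51 / 17
= 3

3


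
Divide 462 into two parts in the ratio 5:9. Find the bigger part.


Total parts = 5 + 9 = 14
Value per part = 462 / 14 = 33
First share = 5 * 33 = 165
Second share = 9 * 33 = 297
Larger share = 297

297


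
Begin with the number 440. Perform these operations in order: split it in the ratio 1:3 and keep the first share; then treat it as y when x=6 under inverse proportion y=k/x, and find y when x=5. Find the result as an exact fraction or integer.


Start with 440.
Step 1: Split 1:3, first share = 440 * 1/4 = 110
Step 2: Inverse prop: k = (110)*6; new y = k/5 = 110*6/5 = 132
Final result = 132

132


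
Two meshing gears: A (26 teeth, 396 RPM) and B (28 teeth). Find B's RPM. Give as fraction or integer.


Gear ratio: teeth_A * RPM_A = teeth_B * RPM_B
26 * 396 = 28 * RPM_B
10296 = 28 * RPM_B
RPM_B = 10296 / 28
RPM_B = 2574/7

2574/7


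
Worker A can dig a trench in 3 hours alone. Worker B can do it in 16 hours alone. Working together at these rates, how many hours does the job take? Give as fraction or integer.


Rate of A = 1/3 job per hour
Rate of B = 1/16 job per hour
Combined rate = 1/3 + 1/16
Find common denominator: (16 + 3)/(3*16) = 19/48
Combined rate = 19/48 job per hour
Time together = 1 / (19/48) = 48/19 hours

48/19


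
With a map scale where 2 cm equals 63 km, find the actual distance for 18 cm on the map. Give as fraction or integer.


Map scale: 2 cm = 63 km
Measured distance on map = 18 cm
Set up proportion: 18 * 63 / 2
= 1134 / 2
= 567 km

567


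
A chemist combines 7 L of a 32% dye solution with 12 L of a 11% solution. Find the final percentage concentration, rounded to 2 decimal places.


Solute in mixture 1 = 32% of 7 L = 7*32/100 = 56/25 L
Solute in mixture 2 = 11% of 12 L = 12*11/100 = 33/25 L
Total solute = 56/25 + 33/25 = 89/25 L
Total volume = 7 + 12 = 19 L
Final concentration = 89/25/19 * 100 = 18.74%

18.74


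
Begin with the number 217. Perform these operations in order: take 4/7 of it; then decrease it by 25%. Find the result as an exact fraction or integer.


Start with 217.
Step 1: Take 4/7: 217 * 4/7 = 124
Step 2: Decrease by 25%: 124 * 75/100 = 93
Final result = 93

93


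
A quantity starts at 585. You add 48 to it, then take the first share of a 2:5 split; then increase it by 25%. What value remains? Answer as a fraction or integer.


Start with 585.
Step 1: Add 48: 585+48=633; split 2:5 first = 633*2/7 = 1266/7
Step 2: Increase by 25%: 1266/7 * 125/100 = 3165/14
Final result = 3165/14

3165/14


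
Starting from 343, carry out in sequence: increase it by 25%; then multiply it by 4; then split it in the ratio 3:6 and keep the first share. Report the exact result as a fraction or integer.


Start with 343.
Step 1: Increase by 25%: 343 * 125/100 = 1715/4
Step 2: Multiply by 4: 1715/4 * 4 = 1715
Step 3: Split 3:6, first share = 1715 * 3/9 = 1715/3
Final result = 1715/3

1715/3


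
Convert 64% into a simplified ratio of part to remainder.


Part = 64%, Remainder = 36%
Ratio = 64:36
GCD(64, 36) = 4
Simplify: 16:9 = 16:9

16:9


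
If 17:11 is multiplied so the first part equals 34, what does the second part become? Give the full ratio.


Original ratio: 17:11
First term target: 34
Scale factor = 34 / 17 = 2
Multiply second term: 11 * 2 = 22
Equivalent ratio = 34:22

34:22


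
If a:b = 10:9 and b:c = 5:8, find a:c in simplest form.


Given a:b = 10:9 and b:c = 5:8
Make b consistent. Multiply first ratio by 5: a:b = 50:45
Multiply second ratio by 9: b:c = 45:72
Now b = 45 in both, so a:b:c = 50:45:72
Therefore a:c = 50:72
Simplify by GCD: a:c = 25:36

25:36


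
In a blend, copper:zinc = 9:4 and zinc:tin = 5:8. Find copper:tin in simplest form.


Given a:b = 9:4 and b:c = 5:8
Make b consistent. Multiply first ratio by 5: a:b = 45:20
Multiply second ratio by 4: b:c = 20:32
Now b = 20 in both, so a:b:c = 45:20:32
Therefore a:c = 45:32
Simplify by GCD: a:c = 45:32

45:32


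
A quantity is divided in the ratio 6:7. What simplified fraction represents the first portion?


Total parts = 6 + 7 = 13
First part fraction = 6/13
Simplify: 6/13 = 6/13

6/13


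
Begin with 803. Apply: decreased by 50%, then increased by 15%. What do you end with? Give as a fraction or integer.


Start: 803
Step 1: decrease by 50% => multiply by 50/100
  803 * 50/100 = 803/2
Step 2: increase by 15% => multiply by 115/100
  803/2 * 115/100 = 18469/40
Final value = 18469/40

18469/40


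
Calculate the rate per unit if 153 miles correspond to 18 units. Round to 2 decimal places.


Total miles = 153
Number of units = 18
Unit rate = 153 / 18
= 8.50 miles per unit

8.50


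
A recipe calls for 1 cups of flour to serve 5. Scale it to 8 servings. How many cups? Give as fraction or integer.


Original: 1 cups for 5 servings
Target servings = 8
Scaling factor = 8/5
New amount = 1 * 8/5
= 8/5
= 8/5 cups

8/5


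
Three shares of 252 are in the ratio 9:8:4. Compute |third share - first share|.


Total parts = 9 + 8 + 4 = 21
Value per part = 252 / 21 = 12
Shares: 9*12=108, 8*12=96, 4*12=48
Third share = 48, first share = 108
Difference = |48 - 108| = 60

60


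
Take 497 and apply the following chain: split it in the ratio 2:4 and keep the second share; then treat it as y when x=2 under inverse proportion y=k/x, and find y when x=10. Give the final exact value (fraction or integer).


Start with 497.
Step 1: Split 2:4, second share = 497 * 4/6 = 994/3
Step 2: Inverse prop: k = (994/3)*2; new y = k/10 = 994/3*2/10 = 994/15
Final result = 994/15

994/15


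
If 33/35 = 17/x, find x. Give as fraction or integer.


Setting up: 33/35 = 17/x
Cross multiply: 33 * x = 35 * 17
33x = 595
x = 595/33
x = 595/33

595/33


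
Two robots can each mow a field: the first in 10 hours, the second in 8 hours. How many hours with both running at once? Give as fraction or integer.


Rate of A = 1/10 job per hour
Rate of B = 1/8 job per hour
Combined rate = 1/10 + 1/8
Find common denominator: (8 + 10)/(10*8) = 18/80
Combined rate = 9/40 job per hour
Time together = 1 / (9/40) = 40/9 hours

40/9


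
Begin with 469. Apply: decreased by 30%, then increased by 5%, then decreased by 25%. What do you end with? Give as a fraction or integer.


Start: 469
Step 1: decrease by 30% => multiply by 70/100
  469 * 70/100 = 3283/10
Step 2: increase by 5% => multiply by 105/100
  3283/10 * 105/100 = 68943/200
Step 3: decrease by 25% => multiply by 75/100
  68943/200 * 75/100 = 206829/800
Final value = 206829/800

206829/800


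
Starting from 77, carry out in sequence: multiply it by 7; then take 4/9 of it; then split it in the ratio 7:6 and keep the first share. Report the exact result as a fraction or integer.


Start with 77.
Step 1: Multiply by 7: 77 * 7 = 539
Step 2: Take 4/9: 539 * 4/9 = 2156/9
Step 3: Split 7:6, first share = 2156/9 * 7/13 = 15092/117
Final result = 15092/117

15092/117


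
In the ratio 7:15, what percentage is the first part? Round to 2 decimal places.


Total parts = 7 + 15 = 22
First part fraction = 7/22
Percentage = (7/22) * 100
= 0.318182 * 100
= 31.82%

31.82


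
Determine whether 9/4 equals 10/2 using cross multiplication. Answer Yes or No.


Cross multiply to check 9/4 = 10/2
Left cross product: 9 * 2 = 18
Right cross product: 4 * 10 = 40
18 != 40
Not equal, so proportions differ => No

No


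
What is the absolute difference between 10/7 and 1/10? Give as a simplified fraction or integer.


Simplify: 10/7 = 10/7 and 1/10 = 1/10
Find common denominator: LCD = 70
Convert: 100/70 and 7/70
Difference = |100 - 7|/70 = 93/70
Simplified = 93/70

93/70


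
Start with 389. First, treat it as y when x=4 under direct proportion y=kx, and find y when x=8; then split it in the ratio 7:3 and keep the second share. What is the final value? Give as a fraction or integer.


Start with 389.
Step 1: Direct prop: k = (389)/4; new y = k*8 = 389*8/4 = 778
Step 2: Split 7:3, second share = 778 * 3/10 = 1167/5
Final result = 1167/5

1167/5


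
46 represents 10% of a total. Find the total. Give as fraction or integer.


Given: 46 is 10% of the whole
Set up: 46 = 10/100 * whole
whole = 46 * 100 / 10
whole = 4600 / 10
whole = 460

460


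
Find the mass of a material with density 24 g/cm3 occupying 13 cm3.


Using mass = density * volume
Density = 24 g/cm3
Volume = 13 cm3
Mass = 24 * 13
= 312 g

312


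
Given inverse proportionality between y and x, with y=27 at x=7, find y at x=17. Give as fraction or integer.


Inverse proportion: y = k/x
Find k: k = 7 * 27 = 189
Compute y at x=17: y = 189/17
y = 189/17

189/17


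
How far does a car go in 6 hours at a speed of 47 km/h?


Using distance = speed * time
Speed = 47 km/h
Time = 6 hours
Distance = 47 * 6
= 282 km

282


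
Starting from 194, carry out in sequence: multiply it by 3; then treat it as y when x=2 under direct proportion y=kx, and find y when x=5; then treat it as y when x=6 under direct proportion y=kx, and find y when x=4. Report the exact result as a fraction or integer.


Start with 194.
Step 1: Multiply by 3: 194 * 3 = 582
Step 2: Direct prop: k = (582)/2; new y = k*5 = 582*5/2 = 1455
Step 3: Direct prop: k = (1455)/6; new y = k*4 = 1455*4/6 = 970
Final result = 970

970


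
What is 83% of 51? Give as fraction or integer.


Compute 83% of 51
Convert percentage: 83% = 83/100
Multiply: 51 * 83/100
= 4233/100
= 4233/100

4233/100


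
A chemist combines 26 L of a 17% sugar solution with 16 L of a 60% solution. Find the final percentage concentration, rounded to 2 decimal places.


Solute in mixture 1 = 17% of 26 L = 26*17/100 = 221/50 L
Solute in mixture 2 = 60% of 16 L = 16*60/100 = 48/5 L
Total solute = 221/50 + 48/5 = 701/50 L
Total volume = 26 + 16 = 42 L
Final concentration = 701/50/42 * 100 = 33.38%

33.38


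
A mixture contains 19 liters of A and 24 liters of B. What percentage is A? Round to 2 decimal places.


Volume of A = 19 L
Volume of B = 24 L
Total volume = 19 + 24 = 43 L
Percentage of A = (19/43) * 100
= 44.19%

44.19


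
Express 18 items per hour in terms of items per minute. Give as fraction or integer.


Converting from per hour to per minute
Rate = 18 items per hour
Divide by 60: 18/60
= 3/10 items per minute

3/10


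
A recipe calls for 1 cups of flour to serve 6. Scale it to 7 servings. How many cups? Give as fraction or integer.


Original: 1 cups for 6 servings
Target servings = 7
Scaling factor = 7/6
New amount = 1 * 7/6
= 7/6
= 7/6 cups

7/6


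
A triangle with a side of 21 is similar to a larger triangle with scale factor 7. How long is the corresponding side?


Similar triangles have proportional sides
Scale factor = 7
Smaller side = 21
Corresponding larger side = 21 * 7
= 147

147


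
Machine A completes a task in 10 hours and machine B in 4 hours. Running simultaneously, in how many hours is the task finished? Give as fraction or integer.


Rate of A = 1/10 job per hour
Rate of B = 1/4 job per hour
Combined rate = 1/10 + 1/4
Find common denominator: (4 + 10)/(10*4) = 14/40
Combined rate = 7/20 job per hour
Time together = 1 / (7/20) = 20/7 hours

20/7


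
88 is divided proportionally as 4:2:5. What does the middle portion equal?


Ratio = 4:2:5
Total parts = 4 + 2 + 5 = 11
Value per part = 88 / 11 = 8
First share = 4 * 8 = 32
Middle share = 2 * 8 = 16
Third share = 5 * 8 = 40

16


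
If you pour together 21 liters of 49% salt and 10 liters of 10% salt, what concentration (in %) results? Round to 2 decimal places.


Solute in mixture 1 = 49% of 21 L = 21*49/100 = 1029/100 L
Solute in mixture 2 = 10% of 10 L = 10*10/100 = 1 L
Total solute = 1029/100 + 1 = 1129/100 L
Total volume = 21 + 10 = 31 L
Final concentration = 1129/100/31 * 100 = 36.42%

36.42


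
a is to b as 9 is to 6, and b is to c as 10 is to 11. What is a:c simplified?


Given a:b = 9:6 and b:c = 10:11
Make b consistent. Multiply first ratio by 10: a:b = 90:60
Multiply second ratio by 6: b:c = 60:66
Now b = 60 in both, so a:b:c = 90:60:66
Therefore a:c = 90:66
Simplify by GCD: a:c = 15:11

15:11
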